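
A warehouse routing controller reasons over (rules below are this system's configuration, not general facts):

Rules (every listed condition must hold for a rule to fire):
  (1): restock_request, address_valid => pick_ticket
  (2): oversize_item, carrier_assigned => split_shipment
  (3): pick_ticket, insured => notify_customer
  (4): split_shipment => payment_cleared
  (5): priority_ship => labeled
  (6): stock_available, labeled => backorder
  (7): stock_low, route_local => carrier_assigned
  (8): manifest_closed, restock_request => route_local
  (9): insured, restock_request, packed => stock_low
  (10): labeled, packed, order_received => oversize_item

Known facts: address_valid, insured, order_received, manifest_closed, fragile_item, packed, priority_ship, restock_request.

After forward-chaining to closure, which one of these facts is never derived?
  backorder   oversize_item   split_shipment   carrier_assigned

backorder

Round 1: (1) [restock_request, address_valid => pick_ticket]; (5) [priority_ship => labeled]; (8) [manifest_closed, restock_request => route_local]; (9) [insured, restock_request, packed => stock_low]. Adds pick_ticket, labeled, route_local, stock_low.
Round 2: (3) [pick_ticket, insured => notify_customer]; (7) [stock_low, route_local => carrier_assigned]; (10) [labeled, packed, order_received => oversize_item]. Adds notify_customer, carrier_assigned, oversize_item.
Round 3: (2) [oversize_item, carrier_assigned => split_shipment]. Adds split_shipment.
Round 4: (4) [split_shipment => payment_cleared]. Adds payment_cleared.
Derived: carrier_assigned (round 2), split_shipment (round 3), oversize_item (round 2). backorder never appears in any round.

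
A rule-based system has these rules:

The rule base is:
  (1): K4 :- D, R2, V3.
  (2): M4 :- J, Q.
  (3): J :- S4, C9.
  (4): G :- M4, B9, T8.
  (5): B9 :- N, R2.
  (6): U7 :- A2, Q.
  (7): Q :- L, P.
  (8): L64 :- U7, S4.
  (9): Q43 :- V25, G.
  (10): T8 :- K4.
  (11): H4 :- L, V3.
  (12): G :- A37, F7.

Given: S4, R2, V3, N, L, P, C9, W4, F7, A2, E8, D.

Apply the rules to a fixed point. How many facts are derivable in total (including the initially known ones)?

22

[1] (1) [K4 :- D, R2, V3.]; (3) [J :- S4, C9.]; (5) [B9 :- N, R2.]; (7) [Q :- L, P.]; (11) [H4 :- L, V3.]. ⇒ new: K4, J, B9, Q, H4.
[2] (2) [M4 :- J, Q.]; (6) [U7 :- A2, Q.]; (10) [T8 :- K4.]. ⇒ new: M4, U7, T8.
[3] (4) [G :- M4, B9, T8.]; (8) [L64 :- U7, S4.]. ⇒ new: G, L64.
Closure: {A2, B9, C9, D, E8, F7, G, H4, J, K4, L, L64, M4, N, P, Q, R2, S4, T8, U7, V3, W4} — 22 facts.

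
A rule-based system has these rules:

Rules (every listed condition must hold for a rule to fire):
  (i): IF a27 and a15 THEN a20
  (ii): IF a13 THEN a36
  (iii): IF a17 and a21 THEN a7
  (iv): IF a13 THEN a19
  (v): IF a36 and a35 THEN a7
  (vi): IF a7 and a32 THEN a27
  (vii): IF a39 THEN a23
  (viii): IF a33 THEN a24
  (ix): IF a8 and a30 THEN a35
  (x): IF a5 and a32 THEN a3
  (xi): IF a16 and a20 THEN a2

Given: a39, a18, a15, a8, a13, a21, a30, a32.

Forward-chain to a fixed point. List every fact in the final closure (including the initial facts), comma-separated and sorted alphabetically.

[1] (ii) [IF a13 THEN a36]; (iv) [IF a13 THEN a19]; (vii) [IF a39 THEN a23]; (ix) [IF a8 and a30 THEN a35]. ⇒ new: a36, a19, a23, a35.
[2] (v) [IF a36 and a35 THEN a7]. ⇒ new: a7.
[3] (vi) [IF a7 and a32 THEN a27]. ⇒ new: a27.
[4] (i) [IF a27 and a15 THEN a20]. ⇒ new: a20.

a13, a15, a18, a19, a20, a21, a23, a27, a30, a32, a35, a36, a39, a7, a8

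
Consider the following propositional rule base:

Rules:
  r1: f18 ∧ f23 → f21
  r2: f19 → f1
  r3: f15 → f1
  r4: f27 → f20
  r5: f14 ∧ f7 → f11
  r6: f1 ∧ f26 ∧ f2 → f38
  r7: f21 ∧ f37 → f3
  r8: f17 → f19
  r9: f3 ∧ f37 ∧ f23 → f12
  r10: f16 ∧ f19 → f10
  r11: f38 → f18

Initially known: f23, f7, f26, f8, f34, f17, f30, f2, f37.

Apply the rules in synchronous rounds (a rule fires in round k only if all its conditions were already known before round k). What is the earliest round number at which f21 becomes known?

Round 1: r8 [f17 → f19]. New: f19.
Round 2: r2 [f19 → f1]. New: f1.
Round 3: r6 [f1 ∧ f26 ∧ f2 → f38]. New: f38.
Round 4: r11 [f38 → f18]. New: f18.
Round 5: r1 [f18 ∧ f23 → f21]. New: f21.
f21 first appears in round 5.

5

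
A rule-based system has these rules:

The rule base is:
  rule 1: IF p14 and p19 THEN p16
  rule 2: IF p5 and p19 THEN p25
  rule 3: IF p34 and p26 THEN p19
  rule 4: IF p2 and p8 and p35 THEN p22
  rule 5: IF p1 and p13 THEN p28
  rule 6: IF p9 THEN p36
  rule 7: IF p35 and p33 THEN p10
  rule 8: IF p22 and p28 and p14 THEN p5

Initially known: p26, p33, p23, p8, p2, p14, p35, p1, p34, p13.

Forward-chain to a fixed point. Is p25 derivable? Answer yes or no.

yes

Round 1 fires rule 3, rule 4, rule 5, rule 7, giving p19, p22, p28, p10.
Round 2 fires rule 1, rule 8, giving p16, p5.
Round 3 fires rule 2, giving p25.
p25 appears in round 3, so it is derivable.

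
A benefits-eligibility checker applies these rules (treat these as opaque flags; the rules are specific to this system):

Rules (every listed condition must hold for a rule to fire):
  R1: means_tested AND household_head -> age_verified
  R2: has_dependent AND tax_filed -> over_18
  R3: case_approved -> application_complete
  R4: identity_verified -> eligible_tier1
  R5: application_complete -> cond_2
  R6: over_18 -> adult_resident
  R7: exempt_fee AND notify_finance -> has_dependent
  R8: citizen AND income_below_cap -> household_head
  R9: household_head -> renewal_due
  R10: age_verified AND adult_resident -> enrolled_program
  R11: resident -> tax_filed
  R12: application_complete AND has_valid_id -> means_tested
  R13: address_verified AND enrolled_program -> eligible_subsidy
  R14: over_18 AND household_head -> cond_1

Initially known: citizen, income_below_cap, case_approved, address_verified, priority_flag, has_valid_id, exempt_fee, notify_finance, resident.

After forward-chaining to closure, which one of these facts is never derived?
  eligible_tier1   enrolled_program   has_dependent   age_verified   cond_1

eligible_tier1

Round 1 fires R3, R7, R8, R11, giving application_complete, has_dependent, household_head, tax_filed.
Round 2 fires R2, R5, R9, R12, giving over_18, cond_2, renewal_due, means_tested.
Round 3 fires R1, R6, R14, giving age_verified, adult_resident, cond_1.
Round 4 fires R10, giving enrolled_program.
Round 5 fires R13, giving eligible_subsidy.
Derived: has_dependent (round 1), cond_1 (round 3), enrolled_program (round 4), age_verified (round 3). eligible_tier1 never appears in any round.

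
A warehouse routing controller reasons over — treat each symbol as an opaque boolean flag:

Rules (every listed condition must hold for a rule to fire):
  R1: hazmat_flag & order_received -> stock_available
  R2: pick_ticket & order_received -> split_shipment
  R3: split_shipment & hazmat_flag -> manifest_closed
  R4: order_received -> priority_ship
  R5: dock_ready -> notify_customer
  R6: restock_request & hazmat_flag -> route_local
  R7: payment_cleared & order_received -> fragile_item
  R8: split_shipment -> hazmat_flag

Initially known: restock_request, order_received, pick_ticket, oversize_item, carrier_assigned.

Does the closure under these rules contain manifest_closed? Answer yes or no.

yes

Round 1 fires R2, R4, giving split_shipment, priority_ship.
Round 2 fires R8, giving hazmat_flag.
Round 3 fires R1, R3, R6, giving stock_available, manifest_closed, route_local.
manifest_closed appears in round 3, so it is derivable.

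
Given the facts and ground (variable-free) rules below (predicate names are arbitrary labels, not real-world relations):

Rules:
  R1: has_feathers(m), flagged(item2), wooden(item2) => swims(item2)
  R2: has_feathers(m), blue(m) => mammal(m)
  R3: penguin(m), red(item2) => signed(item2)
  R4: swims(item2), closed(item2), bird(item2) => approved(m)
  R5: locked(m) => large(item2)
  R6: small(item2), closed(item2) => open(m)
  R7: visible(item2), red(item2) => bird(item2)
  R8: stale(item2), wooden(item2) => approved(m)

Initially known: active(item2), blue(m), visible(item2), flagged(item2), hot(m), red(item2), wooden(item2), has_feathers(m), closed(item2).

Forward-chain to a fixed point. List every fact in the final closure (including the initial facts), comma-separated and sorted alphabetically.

[1] R1 [has_feathers(m), flagged(item2), wooden(item2) => swims(item2)]; R2 [has_feathers(m), blue(m) => mammal(m)]; R7 [visible(item2), red(item2) => bird(item2)]. ⇒ new: swims(item2), mammal(m), bird(item2).
[2] R4 [swims(item2), closed(item2), bird(item2) => approved(m)]. ⇒ new: approved(m).

active(item2), approved(m), bird(item2), blue(m), closed(item2), flagged(item2), has_feathers(m), hot(m), mammal(m), red(item2), swims(item2), visible(item2), wooden(item2)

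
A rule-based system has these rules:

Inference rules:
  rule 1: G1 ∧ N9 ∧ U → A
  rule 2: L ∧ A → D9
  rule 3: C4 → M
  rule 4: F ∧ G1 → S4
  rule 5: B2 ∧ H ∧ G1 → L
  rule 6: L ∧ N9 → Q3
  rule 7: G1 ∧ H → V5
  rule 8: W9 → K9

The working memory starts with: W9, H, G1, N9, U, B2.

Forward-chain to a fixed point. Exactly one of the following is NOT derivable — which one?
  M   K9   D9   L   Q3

M

[1] rule 1 [G1 ∧ N9 ∧ U → A]; rule 5 [B2 ∧ H ∧ G1 → L]; rule 7 [G1 ∧ H → V5]; rule 8 [W9 → K9]. ⇒ new: A, L, V5, K9.
[2] rule 2 [L ∧ A → D9]; rule 6 [L ∧ N9 → Q3]. ⇒ new: D9, Q3.
Derived: Q3 (round 2), D9 (round 2), K9 (round 1), L (round 1). M never appears in any round.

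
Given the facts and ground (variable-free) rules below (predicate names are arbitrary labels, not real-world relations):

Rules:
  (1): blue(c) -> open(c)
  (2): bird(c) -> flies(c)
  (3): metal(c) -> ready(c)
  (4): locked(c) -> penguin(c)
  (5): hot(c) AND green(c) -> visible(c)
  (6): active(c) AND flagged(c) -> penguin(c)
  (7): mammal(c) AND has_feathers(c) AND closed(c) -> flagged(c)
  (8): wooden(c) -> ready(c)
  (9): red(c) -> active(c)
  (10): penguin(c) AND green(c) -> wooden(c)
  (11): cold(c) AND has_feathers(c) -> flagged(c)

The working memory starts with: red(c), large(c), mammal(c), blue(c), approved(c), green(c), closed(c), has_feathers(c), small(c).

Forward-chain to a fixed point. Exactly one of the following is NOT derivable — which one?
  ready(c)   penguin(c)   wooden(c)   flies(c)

Round 1: (1) [blue(c) -> open(c)]; (7) [mammal(c) AND has_feathers(c) AND closed(c) -> flagged(c)]; (9) [red(c) -> active(c)]. New: open(c), flagged(c), active(c).
Round 2: (6) [active(c) AND flagged(c) -> penguin(c)]. New: penguin(c).
Round 3: (10) [penguin(c) AND green(c) -> wooden(c)]. New: wooden(c).
Round 4: (8) [wooden(c) -> ready(c)]. New: ready(c).
Derived: wooden(c) (round 3), penguin(c) (round 2), ready(c) (round 4). flies(c) never appears in any round.

flies(c)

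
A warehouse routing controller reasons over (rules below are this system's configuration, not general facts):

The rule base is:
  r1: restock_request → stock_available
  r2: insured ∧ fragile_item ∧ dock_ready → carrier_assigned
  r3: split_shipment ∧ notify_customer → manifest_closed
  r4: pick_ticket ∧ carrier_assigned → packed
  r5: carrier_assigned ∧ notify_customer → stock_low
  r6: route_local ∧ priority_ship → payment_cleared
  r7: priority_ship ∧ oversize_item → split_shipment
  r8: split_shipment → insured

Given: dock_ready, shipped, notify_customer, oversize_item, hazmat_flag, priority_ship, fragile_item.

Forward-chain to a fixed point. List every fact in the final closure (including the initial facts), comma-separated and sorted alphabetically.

Round 1: r7 [priority_ship ∧ oversize_item → split_shipment]. New: split_shipment.
Round 2: r3 [split_shipment ∧ notify_customer → manifest_closed]; r8 [split_shipment → insured]. New: manifest_closed, insured.
Round 3: r2 [insured ∧ fragile_item ∧ dock_ready → carrier_assigned]. New: carrier_assigned.
Round 4: r5 [carrier_assigned ∧ notify_customer → stock_low]. New: stock_low.

carrier_assigned, dock_ready, fragile_item, hazmat_flag, insured, manifest_closed, notify_customer, oversize_item, priority_ship, shipped, split_shipment, stock_low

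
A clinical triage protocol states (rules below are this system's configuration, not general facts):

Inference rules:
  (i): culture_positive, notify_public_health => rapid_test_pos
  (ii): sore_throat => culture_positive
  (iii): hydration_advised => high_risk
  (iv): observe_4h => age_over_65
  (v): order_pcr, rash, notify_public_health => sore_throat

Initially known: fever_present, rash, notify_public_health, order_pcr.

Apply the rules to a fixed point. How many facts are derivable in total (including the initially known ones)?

Round 1: (v) [order_pcr, rash, notify_public_health => sore_throat]. New: sore_throat.
Round 2: (ii) [sore_throat => culture_positive]. New: culture_positive.
Round 3: (i) [culture_positive, notify_public_health => rapid_test_pos]. New: rapid_test_pos.
Closure: {culture_positive, fever_present, notify_public_health, order_pcr, rapid_test_pos, rash, sore_throat} — 7 facts.

7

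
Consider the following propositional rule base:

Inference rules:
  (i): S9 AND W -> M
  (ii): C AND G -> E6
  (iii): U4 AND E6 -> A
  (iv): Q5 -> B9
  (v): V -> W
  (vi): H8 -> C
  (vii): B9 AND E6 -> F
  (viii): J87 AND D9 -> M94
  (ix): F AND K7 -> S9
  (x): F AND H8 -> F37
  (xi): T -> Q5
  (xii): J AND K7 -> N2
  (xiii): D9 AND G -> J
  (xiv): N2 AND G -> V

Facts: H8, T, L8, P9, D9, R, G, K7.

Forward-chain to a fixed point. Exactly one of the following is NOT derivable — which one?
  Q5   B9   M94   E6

Round 1: (vi) [H8 -> C]; (xi) [T -> Q5]; (xiii) [D9 AND G -> J]. New: C, Q5, J.
Round 2: (ii) [C AND G -> E6]; (iv) [Q5 -> B9]; (xii) [J AND K7 -> N2]. New: E6, B9, N2.
Round 3: (vii) [B9 AND E6 -> F]; (xiv) [N2 AND G -> V]. New: F, V.
Round 4: (v) [V -> W]; (ix) [F AND K7 -> S9]; (x) [F AND H8 -> F37]. New: W, S9, F37.
Round 5: (i) [S9 AND W -> M]. New: M.
Derived: B9 (round 2), E6 (round 2), Q5 (round 1). M94 never appears in any round.

M94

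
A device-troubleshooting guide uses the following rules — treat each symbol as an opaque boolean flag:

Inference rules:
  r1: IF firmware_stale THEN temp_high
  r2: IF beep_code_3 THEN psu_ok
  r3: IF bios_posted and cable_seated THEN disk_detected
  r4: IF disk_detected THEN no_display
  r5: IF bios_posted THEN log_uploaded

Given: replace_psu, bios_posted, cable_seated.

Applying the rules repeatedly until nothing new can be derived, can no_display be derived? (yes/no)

yes

Round 1 — r3, r5, derive disk_detected, log_uploaded.
Round 2 — r4, derive no_display.
no_display appears in round 2, so it is derivable.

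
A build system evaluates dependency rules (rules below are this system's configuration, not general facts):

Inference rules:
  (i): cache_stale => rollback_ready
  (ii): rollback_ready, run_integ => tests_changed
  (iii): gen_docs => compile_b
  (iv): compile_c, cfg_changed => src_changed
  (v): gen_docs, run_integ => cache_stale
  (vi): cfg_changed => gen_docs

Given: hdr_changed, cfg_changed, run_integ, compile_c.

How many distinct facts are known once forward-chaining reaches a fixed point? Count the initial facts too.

Round 1: (iv) [compile_c, cfg_changed => src_changed]; (vi) [cfg_changed => gen_docs]. New: src_changed, gen_docs.
Round 2: (iii) [gen_docs => compile_b]; (v) [gen_docs, run_integ => cache_stale]. New: compile_b, cache_stale.
Round 3: (i) [cache_stale => rollback_ready]. New: rollback_ready.
Round 4: (ii) [rollback_ready, run_integ => tests_changed]. New: tests_changed.
Closure: {cache_stale, cfg_changed, compile_b, compile_c, gen_docs, hdr_changed, rollback_ready, run_integ, src_changed, tests_changed} — 10 facts.

10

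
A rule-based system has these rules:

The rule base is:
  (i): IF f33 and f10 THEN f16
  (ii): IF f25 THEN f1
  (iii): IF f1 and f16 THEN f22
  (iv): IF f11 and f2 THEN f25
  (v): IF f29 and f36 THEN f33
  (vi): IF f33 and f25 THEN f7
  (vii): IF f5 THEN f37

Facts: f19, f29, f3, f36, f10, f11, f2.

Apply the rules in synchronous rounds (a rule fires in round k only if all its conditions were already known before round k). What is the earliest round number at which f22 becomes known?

3

Round 1 fires (iv), (v), giving f25, f33.
Round 2 fires (i), (ii), (vi), giving f16, f1, f7.
Round 3 fires (iii), giving f22.
f22 first appears in round 3.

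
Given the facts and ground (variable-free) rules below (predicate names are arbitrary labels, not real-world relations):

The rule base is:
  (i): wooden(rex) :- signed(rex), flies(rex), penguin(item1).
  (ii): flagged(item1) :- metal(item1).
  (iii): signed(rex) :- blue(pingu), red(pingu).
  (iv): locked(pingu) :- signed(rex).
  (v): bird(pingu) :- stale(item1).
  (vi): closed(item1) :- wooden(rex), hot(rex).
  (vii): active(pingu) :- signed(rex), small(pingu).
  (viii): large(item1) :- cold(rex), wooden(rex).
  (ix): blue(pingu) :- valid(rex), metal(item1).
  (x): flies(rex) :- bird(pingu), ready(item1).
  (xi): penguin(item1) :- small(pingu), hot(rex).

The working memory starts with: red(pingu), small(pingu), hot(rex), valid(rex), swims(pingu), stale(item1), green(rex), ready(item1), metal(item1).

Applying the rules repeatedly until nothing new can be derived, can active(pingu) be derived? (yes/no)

yes

Round 1 fires (ii), (v), (ix), (xi), giving flagged(item1), bird(pingu), blue(pingu), penguin(item1).
Round 2 fires (iii), (x), giving signed(rex), flies(rex).
Round 3 fires (i), (iv), (vii), giving wooden(rex), locked(pingu), active(pingu).
Round 4 fires (vi), giving closed(item1).
active(pingu) appears in round 3, so it is derivable.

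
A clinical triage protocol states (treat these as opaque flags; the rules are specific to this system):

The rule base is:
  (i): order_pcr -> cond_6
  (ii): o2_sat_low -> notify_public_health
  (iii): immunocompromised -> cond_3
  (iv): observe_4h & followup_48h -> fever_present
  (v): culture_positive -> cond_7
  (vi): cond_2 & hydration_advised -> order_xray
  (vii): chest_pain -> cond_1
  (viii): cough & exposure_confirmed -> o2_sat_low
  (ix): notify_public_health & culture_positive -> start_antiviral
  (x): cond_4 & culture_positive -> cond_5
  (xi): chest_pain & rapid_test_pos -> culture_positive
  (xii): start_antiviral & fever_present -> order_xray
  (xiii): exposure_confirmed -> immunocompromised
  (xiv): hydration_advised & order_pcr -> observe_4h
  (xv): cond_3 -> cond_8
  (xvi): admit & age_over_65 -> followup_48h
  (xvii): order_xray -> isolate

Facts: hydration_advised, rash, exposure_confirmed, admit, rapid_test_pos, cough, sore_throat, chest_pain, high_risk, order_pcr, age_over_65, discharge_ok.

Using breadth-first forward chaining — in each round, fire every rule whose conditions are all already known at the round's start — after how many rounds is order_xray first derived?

Round 1: (i) [order_pcr -> cond_6]; (vii) [chest_pain -> cond_1]; (viii) [cough & exposure_confirmed -> o2_sat_low]; (xi) [chest_pain & rapid_test_pos -> culture_positive]; (xiii) [exposure_confirmed -> immunocompromised]; (xiv) [hydration_advised & order_pcr -> observe_4h]; (xvi) [admit & age_over_65 -> followup_48h]. Adds cond_6, cond_1, o2_sat_low, culture_positive, immunocompromised, observe_4h, followup_48h.
Round 2: (ii) [o2_sat_low -> notify_public_health]; (iii) [immunocompromised -> cond_3]; (iv) [observe_4h & followup_48h -> fever_present]; (v) [culture_positive -> cond_7]. Adds notify_public_health, cond_3, fever_present, cond_7.
Round 3: (ix) [notify_public_health & culture_positive -> start_antiviral]; (xv) [cond_3 -> cond_8]. Adds start_antiviral, cond_8.
Round 4: (xii) [start_antiviral & fever_present -> order_xray]. Adds order_xray.
order_xray first appears in round 4.

4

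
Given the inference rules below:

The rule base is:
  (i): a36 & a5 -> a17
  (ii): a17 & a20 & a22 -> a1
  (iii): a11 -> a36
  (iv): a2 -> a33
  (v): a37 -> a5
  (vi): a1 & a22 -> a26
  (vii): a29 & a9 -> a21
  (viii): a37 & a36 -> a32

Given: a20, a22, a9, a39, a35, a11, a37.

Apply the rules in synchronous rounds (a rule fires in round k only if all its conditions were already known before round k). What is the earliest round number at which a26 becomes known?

[1] (iii) [a11 -> a36]; (v) [a37 -> a5]. ⇒ new: a36, a5.
[2] (i) [a36 & a5 -> a17]; (viii) [a37 & a36 -> a32]. ⇒ new: a17, a32.
[3] (ii) [a17 & a20 & a22 -> a1]. ⇒ new: a1.
[4] (vi) [a1 & a22 -> a26]. ⇒ new: a26.
a26 first appears in round 4.

4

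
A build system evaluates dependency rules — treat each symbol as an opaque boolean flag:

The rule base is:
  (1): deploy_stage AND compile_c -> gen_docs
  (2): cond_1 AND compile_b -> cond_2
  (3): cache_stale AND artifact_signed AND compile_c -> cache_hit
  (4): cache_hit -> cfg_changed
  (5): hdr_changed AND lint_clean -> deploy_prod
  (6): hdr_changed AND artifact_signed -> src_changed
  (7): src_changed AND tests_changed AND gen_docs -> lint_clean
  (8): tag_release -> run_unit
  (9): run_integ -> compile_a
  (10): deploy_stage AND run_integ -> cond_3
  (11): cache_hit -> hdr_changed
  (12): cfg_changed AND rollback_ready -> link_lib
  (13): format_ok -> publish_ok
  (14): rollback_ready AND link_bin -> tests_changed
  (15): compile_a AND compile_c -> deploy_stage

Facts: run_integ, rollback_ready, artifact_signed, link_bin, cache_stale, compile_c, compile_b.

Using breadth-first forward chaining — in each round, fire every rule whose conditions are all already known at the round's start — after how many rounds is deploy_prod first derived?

Round 1 — (3), (9), (14), derive cache_hit, compile_a, tests_changed.
Round 2 — (4), (11), (15), derive cfg_changed, hdr_changed, deploy_stage.
Round 3 — (1), (6), (10), (12), derive gen_docs, src_changed, cond_3, link_lib.
Round 4 — (7), derive lint_clean.
Round 5 — (5), derive deploy_prod.
deploy_prod first appears in round 5.

5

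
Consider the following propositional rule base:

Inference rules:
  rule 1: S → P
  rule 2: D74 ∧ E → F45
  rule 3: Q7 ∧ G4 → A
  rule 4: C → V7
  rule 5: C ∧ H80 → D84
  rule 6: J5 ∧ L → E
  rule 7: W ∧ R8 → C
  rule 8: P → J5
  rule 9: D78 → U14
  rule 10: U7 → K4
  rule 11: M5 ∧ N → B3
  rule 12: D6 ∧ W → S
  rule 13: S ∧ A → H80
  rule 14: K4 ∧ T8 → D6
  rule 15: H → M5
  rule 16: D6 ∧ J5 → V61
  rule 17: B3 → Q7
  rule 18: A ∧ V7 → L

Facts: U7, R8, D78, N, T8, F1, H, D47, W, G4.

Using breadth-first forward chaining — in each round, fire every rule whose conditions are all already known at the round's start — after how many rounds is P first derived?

4

Round 1 — rule 7, rule 9, rule 10, rule 15, derive C, U14, K4, M5.
Round 2 — rule 4, rule 11, rule 14, derive V7, B3, D6.
Round 3 — rule 12, rule 17, derive S, Q7.
Round 4 — rule 1, rule 3, derive P, A.
P first appears in round 4.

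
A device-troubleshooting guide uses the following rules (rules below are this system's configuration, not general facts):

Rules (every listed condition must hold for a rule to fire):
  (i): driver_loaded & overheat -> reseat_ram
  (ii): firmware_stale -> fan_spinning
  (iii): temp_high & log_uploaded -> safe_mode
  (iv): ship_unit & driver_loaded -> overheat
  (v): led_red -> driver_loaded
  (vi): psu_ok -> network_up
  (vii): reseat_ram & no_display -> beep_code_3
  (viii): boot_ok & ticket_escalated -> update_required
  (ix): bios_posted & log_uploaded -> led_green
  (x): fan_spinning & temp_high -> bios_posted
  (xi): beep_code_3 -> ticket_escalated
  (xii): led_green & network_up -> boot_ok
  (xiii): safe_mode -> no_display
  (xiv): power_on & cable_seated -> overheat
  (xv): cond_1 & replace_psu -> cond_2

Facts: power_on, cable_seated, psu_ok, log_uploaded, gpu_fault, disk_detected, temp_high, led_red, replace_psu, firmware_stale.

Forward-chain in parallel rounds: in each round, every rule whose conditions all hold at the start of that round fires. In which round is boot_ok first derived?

4

Round 1: (ii) [firmware_stale -> fan_spinning]; (iii) [temp_high & log_uploaded -> safe_mode]; (v) [led_red -> driver_loaded]; (vi) [psu_ok -> network_up]; (xiv) [power_on & cable_seated -> overheat]. Adds fan_spinning, safe_mode, driver_loaded, network_up, overheat.
Round 2: (i) [driver_loaded & overheat -> reseat_ram]; (x) [fan_spinning & temp_high -> bios_posted]; (xiii) [safe_mode -> no_display]. Adds reseat_ram, bios_posted, no_display.
Round 3: (vii) [reseat_ram & no_display -> beep_code_3]; (ix) [bios_posted & log_uploaded -> led_green]. Adds beep_code_3, led_green.
Round 4: (xi) [beep_code_3 -> ticket_escalated]; (xii) [led_green & network_up -> boot_ok]. Adds ticket_escalated, boot_ok.
boot_ok first appears in round 4.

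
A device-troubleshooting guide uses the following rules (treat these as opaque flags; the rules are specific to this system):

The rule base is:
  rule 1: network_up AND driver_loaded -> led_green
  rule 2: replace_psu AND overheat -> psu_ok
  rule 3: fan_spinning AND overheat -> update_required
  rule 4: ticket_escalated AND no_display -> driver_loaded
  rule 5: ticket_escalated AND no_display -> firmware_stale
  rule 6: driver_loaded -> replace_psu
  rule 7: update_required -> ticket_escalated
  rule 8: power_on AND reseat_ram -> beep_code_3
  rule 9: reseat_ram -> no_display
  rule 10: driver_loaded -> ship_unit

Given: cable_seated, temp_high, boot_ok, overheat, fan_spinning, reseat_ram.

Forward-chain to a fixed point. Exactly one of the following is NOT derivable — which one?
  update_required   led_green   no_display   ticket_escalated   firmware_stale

Round 1 fires rule 3, rule 9, giving update_required, no_display.
Round 2 fires rule 7, giving ticket_escalated.
Round 3 fires rule 4, rule 5, giving driver_loaded, firmware_stale.
Round 4 fires rule 6, rule 10, giving replace_psu, ship_unit.
Round 5 fires rule 2, giving psu_ok.
Derived: firmware_stale (round 3), update_required (round 1), no_display (round 1), ticket_escalated (round 2). led_green never appears in any round.

led_green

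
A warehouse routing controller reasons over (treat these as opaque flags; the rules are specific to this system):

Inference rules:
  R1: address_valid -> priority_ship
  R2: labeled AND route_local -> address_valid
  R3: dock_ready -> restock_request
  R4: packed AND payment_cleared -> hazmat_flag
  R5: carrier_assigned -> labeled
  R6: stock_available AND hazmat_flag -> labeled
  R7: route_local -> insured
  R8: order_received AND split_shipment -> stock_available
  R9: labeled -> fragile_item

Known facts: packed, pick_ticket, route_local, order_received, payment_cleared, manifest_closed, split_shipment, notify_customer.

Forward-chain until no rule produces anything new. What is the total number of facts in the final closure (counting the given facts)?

Round 1 — R4, R7, R8, derive hazmat_flag, insured, stock_available.
Round 2 — R6, derive labeled.
Round 3 — R2, R9, derive address_valid, fragile_item.
Round 4 — R1, derive priority_ship.
Closure: {address_valid, fragile_item, hazmat_flag, insured, labeled, manifest_closed, notify_customer, order_received, packed, payment_cleared, pick_ticket, priority_ship, route_local, split_shipment, stock_available} — 15 facts.

15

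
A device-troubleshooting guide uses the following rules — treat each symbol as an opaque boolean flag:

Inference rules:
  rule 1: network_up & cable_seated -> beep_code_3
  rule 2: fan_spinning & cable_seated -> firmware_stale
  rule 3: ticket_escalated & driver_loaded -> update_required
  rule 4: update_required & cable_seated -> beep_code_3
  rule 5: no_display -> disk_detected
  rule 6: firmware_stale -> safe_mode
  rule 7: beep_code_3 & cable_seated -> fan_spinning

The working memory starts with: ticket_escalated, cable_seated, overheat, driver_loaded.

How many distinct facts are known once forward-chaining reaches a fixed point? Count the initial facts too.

Round 1: rule 3 [ticket_escalated & driver_loaded -> update_required]. New: update_required.
Round 2: rule 4 [update_required & cable_seated -> beep_code_3]. New: beep_code_3.
Round 3: rule 7 [beep_code_3 & cable_seated -> fan_spinning]. New: fan_spinning.
Round 4: rule 2 [fan_spinning & cable_seated -> firmware_stale]. New: firmware_stale.
Round 5: rule 6 [firmware_stale -> safe_mode]. New: safe_mode.
Closure: {beep_code_3, cable_seated, driver_loaded, fan_spinning, firmware_stale, overheat, safe_mode, ticket_escalated, update_required} — 9 facts.

9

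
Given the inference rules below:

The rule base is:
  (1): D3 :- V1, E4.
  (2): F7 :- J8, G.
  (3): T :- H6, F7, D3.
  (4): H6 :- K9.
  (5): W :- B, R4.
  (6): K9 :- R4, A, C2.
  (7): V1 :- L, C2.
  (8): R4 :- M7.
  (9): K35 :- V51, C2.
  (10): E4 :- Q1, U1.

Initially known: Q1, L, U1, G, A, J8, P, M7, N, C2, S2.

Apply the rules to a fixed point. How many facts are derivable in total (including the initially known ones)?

Round 1 fires (2), (7), (8), (10), giving F7, V1, R4, E4.
Round 2 fires (1), (6), giving D3, K9.
Round 3 fires (4), giving H6.
Round 4 fires (3), giving T.
Closure: {A, C2, D3, E4, F7, G, H6, J8, K9, L, M7, N, P, Q1, R4, S2, T, U1, V1} — 19 facts.

19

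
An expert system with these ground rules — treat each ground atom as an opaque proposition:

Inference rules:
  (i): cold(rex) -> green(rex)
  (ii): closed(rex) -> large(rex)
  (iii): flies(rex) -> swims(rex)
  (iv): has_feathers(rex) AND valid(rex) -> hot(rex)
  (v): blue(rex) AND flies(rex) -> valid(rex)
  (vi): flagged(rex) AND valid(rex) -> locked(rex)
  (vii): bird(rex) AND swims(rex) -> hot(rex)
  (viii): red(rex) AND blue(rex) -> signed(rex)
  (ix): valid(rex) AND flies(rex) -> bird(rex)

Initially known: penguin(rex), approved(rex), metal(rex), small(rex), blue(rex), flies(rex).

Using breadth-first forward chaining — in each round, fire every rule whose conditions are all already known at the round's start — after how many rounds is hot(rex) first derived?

3

Round 1 fires (iii), (v), giving swims(rex), valid(rex).
Round 2 fires (ix), giving bird(rex).
Round 3 fires (vii), giving hot(rex).
hot(rex) first appears in round 3.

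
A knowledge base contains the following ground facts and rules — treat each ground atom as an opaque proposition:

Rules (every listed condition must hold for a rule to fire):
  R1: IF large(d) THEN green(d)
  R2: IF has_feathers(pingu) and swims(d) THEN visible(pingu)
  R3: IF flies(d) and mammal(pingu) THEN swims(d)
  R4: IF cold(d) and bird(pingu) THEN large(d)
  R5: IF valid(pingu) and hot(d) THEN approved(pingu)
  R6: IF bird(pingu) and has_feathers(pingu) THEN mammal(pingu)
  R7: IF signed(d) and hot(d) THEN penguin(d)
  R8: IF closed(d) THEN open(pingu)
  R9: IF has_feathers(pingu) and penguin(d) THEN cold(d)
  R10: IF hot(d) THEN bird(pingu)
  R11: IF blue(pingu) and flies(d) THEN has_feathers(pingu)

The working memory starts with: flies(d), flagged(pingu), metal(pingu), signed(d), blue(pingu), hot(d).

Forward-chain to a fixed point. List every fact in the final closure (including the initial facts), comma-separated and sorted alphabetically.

Round 1 — R7, R10, R11, derive penguin(d), bird(pingu), has_feathers(pingu).
Round 2 — R6, R9, derive mammal(pingu), cold(d).
Round 3 — R3, R4, derive swims(d), large(d).
Round 4 — R1, R2, derive green(d), visible(pingu).

bird(pingu), blue(pingu), cold(d), flagged(pingu), flies(d), green(d), has_feathers(pingu), hot(d), large(d), mammal(pingu), metal(pingu), penguin(d), signed(d), swims(d), visible(pingu)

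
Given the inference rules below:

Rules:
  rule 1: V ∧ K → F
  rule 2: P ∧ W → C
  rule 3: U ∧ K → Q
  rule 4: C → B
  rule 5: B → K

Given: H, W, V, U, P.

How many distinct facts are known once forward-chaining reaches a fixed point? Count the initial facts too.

10

Round 1 fires rule 2, giving C.
Round 2 fires rule 4, giving B.
Round 3 fires rule 5, giving K.
Round 4 fires rule 1, rule 3, giving F, Q.
Closure: {B, C, F, H, K, P, Q, U, V, W} — 10 facts.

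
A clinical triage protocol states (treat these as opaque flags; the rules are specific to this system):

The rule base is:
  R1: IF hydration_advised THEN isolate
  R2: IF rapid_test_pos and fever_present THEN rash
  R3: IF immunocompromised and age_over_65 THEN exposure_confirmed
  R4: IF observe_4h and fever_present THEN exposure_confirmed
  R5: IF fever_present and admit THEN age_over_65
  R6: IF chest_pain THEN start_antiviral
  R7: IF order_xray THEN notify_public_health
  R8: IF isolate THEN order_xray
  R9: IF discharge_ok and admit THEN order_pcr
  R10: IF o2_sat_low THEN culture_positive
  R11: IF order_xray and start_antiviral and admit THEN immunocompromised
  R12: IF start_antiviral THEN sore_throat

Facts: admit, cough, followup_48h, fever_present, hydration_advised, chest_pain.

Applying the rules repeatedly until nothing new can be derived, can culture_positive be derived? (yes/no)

Round 1: R1 [IF hydration_advised THEN isolate]; R5 [IF fever_present and admit THEN age_over_65]; R6 [IF chest_pain THEN start_antiviral]. New: isolate, age_over_65, start_antiviral.
Round 2: R8 [IF isolate THEN order_xray]; R12 [IF start_antiviral THEN sore_throat]. New: order_xray, sore_throat.
Round 3: R7 [IF order_xray THEN notify_public_health]; R11 [IF order_xray and start_antiviral and admit THEN immunocompromised]. New: notify_public_health, immunocompromised.
Round 4: R3 [IF immunocompromised and age_over_65 THEN exposure_confirmed]. New: exposure_confirmed.
Fixed point reached. culture_positive is concluded only by R10; R10 needs o2_sat_low (never derived).

no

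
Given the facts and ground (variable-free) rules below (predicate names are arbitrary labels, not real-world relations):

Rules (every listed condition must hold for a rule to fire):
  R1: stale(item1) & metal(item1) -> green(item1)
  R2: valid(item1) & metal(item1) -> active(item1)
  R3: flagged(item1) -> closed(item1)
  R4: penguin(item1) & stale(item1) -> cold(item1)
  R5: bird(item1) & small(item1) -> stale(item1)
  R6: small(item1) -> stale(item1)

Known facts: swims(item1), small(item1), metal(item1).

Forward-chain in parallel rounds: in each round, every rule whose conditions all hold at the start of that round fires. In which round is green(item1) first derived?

2

[1] R6 [small(item1) -> stale(item1)]. ⇒ new: stale(item1).
[2] R1 [stale(item1) & metal(item1) -> green(item1)]. ⇒ new: green(item1).
green(item1) first appears in round 2.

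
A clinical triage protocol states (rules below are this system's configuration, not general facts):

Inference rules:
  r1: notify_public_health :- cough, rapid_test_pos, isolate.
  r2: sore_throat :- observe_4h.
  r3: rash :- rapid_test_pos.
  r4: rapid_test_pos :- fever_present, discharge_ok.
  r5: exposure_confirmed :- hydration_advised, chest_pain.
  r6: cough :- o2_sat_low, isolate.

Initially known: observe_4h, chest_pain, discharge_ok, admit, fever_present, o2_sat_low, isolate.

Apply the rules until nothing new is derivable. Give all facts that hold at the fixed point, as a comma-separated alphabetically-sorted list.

Round 1: r2 [sore_throat :- observe_4h.]; r4 [rapid_test_pos :- fever_present, discharge_ok.]; r6 [cough :- o2_sat_low, isolate.]. Adds sore_throat, rapid_test_pos, cough.
Round 2: r1 [notify_public_health :- cough, rapid_test_pos, isolate.]; r3 [rash :- rapid_test_pos.]. Adds notify_public_health, rash.

admit, chest_pain, cough, discharge_ok, fever_present, isolate, notify_public_health, o2_sat_low, observe_4h, rapid_test_pos, rash, sore_throat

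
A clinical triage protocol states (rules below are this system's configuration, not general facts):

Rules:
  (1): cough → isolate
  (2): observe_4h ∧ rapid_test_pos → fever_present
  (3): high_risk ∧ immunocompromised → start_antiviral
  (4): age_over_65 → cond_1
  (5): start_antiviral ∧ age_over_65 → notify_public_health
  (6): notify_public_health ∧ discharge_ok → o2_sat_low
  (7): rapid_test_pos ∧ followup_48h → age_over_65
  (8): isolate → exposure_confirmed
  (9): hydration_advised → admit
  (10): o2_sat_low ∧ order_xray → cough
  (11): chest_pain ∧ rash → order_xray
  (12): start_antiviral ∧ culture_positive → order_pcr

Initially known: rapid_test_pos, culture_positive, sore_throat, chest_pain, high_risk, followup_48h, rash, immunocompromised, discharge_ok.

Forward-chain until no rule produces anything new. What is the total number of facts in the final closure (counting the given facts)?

Round 1: (3) [high_risk ∧ immunocompromised → start_antiviral]; (7) [rapid_test_pos ∧ followup_48h → age_over_65]; (11) [chest_pain ∧ rash → order_xray]. New: start_antiviral, age_over_65, order_xray.
Round 2: (4) [age_over_65 → cond_1]; (5) [start_antiviral ∧ age_over_65 → notify_public_health]; (12) [start_antiviral ∧ culture_positive → order_pcr]. New: cond_1, notify_public_health, order_pcr.
Round 3: (6) [notify_public_health ∧ discharge_ok → o2_sat_low]. New: o2_sat_low.
Round 4: (10) [o2_sat_low ∧ order_xray → cough]. New: cough.
Round 5: (1) [cough → isolate]. New: isolate.
Round 6: (8) [isolate → exposure_confirmed]. New: exposure_confirmed.
Closure: {age_over_65, chest_pain, cond_1, cough, culture_positive, discharge_ok, exposure_confirmed, followup_48h, high_risk, immunocompromised, isolate, notify_public_health, o2_sat_low, order_pcr, order_xray, rapid_test_pos, rash, sore_throat, start_antiviral} — 19 facts.

19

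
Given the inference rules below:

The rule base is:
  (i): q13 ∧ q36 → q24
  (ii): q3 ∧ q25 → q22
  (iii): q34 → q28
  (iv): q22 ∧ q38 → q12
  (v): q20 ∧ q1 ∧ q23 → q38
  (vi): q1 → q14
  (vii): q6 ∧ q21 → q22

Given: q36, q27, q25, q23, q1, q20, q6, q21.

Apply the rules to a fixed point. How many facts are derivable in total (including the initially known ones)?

Round 1: (v) [q20 ∧ q1 ∧ q23 → q38]; (vi) [q1 → q14]; (vii) [q6 ∧ q21 → q22]. Adds q38, q14, q22.
Round 2: (iv) [q22 ∧ q38 → q12]. Adds q12.
Closure: {q1, q12, q14, q20, q21, q22, q23, q25, q27, q36, q38, q6} — 12 facts.

12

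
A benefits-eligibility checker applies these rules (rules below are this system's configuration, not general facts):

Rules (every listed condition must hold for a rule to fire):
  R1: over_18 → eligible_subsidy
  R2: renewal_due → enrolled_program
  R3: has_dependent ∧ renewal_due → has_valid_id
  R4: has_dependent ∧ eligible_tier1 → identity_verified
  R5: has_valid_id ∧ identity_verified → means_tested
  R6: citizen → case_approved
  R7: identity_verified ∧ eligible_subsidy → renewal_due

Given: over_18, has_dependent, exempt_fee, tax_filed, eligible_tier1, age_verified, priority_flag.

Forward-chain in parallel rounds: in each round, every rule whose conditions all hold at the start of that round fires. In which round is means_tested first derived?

Round 1 — R1, R4, derive eligible_subsidy, identity_verified.
Round 2 — R7, derive renewal_due.
Round 3 — R2, R3, derive enrolled_program, has_valid_id.
Round 4 — R5, derive means_tested.
means_tested first appears in round 4.

4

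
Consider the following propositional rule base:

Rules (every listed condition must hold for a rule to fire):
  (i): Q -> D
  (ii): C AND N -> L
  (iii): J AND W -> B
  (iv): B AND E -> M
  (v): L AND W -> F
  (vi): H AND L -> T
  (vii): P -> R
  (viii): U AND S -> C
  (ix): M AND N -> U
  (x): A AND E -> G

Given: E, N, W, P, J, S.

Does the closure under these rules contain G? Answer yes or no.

no

Round 1 — (iii), (vii), derive B, R.
Round 2 — (iv), derive M.
Round 3 — (ix), derive U.
Round 4 — (viii), derive C.
Round 5 — (ii), derive L.
Round 6 — (v), derive F.
Fixed point reached. G is concluded only by (x); (x) needs A (never derived).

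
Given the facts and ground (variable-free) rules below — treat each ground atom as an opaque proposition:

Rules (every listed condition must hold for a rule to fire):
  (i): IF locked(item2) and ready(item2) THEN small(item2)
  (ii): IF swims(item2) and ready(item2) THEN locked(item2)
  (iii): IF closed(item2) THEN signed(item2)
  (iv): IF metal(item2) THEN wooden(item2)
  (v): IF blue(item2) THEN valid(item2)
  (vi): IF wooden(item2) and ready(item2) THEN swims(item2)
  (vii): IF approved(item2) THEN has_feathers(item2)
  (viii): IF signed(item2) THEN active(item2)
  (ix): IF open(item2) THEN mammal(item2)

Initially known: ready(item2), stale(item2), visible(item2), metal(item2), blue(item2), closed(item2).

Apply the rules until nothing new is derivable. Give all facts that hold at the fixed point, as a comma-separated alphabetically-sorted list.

active(item2), blue(item2), closed(item2), locked(item2), metal(item2), ready(item2), signed(item2), small(item2), stale(item2), swims(item2), valid(item2), visible(item2), wooden(item2)

Round 1 — (iii), (iv), (v), derive signed(item2), wooden(item2), valid(item2).
Round 2 — (vi), (viii), derive swims(item2), active(item2).
Round 3 — (ii), derive locked(item2).
Round 4 — (i), derive small(item2).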